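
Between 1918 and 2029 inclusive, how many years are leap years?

Years divisible by 4: 1920, 1924, …, 2028 — 28 in all.
2000 is divisible by 400, so still leap.
No century exceptions apply. Count: 28.

28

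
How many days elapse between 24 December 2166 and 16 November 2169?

Day-of-year of December 24, 2166: 358.
Day-of-year of November 16, 2169: 320.
2166 has 365 days, so 365 − 358 = 7 days remain in 2166.
Full years: 2167: 365; 2168: 366. Sum = 731.
Total: 7 + 731 + 320 = 1058 days.

1058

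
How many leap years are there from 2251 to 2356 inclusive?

26

Years divisible by 4: 2252, 2256, …, 2356 — 27 in all.
Of these, 2300 is divisible by 100 but not 400, so not leap.
Leap years: 27 − 1 = 26.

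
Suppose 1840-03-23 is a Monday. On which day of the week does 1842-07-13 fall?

Wednesday

March 23, 1840 → March 23, 1841: 365 days.
March 23, 1841 → March 23, 1842: 365 days.
March 1842: 31 − 23 = 8 days remain.
Then April (30), May (31), June (30): 30 + 31 + 30 = 91 days.
July 1–13, 1842: 13 days.
Residual: 112 days.
Total: 842 days.
842 mod 7 = 2, so 2 days after Monday is Wednesday.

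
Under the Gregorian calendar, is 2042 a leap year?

2042 is not a leap year.

No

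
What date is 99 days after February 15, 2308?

May 24, 2308

Count 99 days after February 15, 2308:
February 2308: 29 − 15 = 14 days remain (2308 is a leap year, so February has 29 days).
Then March (31), April (30): 31 + 30 = 61 days.
May 1–24, 2308: 24 days.
Total: 14 + 61 + 24 = 99 days.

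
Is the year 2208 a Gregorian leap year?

2208 is a leap year.

Yes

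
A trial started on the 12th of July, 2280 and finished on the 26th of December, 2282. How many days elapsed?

897

July 2280: 31 − 12 = 19 days remain.
Then 28 full months totalling 852 days.
December 1–26, 2282: 26 days.
Total: 19 + 852 + 26 = 897 days.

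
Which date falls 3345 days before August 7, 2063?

June 10, 2054

Count 3345 days before August 7, 2063:
Day-of-year of June 10, 2054: 161.
Day-of-year of August 7, 2063: 219.
2054 has 365 days, so 365 − 161 = 204 days remain in 2054.
Full years 2055–2062: 6 common + 2 leap = 6×365 + 2×366 = 2922 days.
Total: 204 + 2922 + 219 = 3345 days.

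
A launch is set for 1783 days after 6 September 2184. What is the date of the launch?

25 July 2189

Count 1783 days after September 6, 2184:
September 6, 2184 → September 6, 2185: 365 days.
September 6, 2185 → September 6, 2186: 365 days.
September 6, 2186 → September 6, 2187: 365 days.
September 6, 2187 → September 6, 2188: 366 days (2188 is a leap year).
September 2188: 30 − 6 = 24 days remain.
Then 9 full months totalling 273 days.
July 1–25, 2189: 25 days.
Residual: 322 days.
Total: 1783 days.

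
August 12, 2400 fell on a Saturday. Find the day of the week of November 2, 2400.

Thursday

August 2400: 31 − 12 = 19 days remain.
Then September (30), October (31): 30 + 31 = 61 days.
November 1–2, 2400: 2 days.
Total: 19 + 61 + 2 = 82 days.
82 mod 7 = 5, so 5 days after Saturday is Thursday.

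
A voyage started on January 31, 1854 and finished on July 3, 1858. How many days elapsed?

1614

Day-of-year of January 31, 1854: 31.
Day-of-year of July 3, 1858: 184.
1854 has 365 days, so 365 − 31 = 334 days remain in 1854.
Full years: 1855: 365; 1856: 366; 1857: 365. Sum = 1096.
Total: 334 + 1096 + 184 = 1614 days.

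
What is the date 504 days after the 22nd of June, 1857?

the 8th of November, 1858

Count 504 days after June 22, 1857:
June 1857: 30 − 22 = 8 days remain.
Then 16 full months totalling 488 days.
November 1–8, 1858: 8 days.
Total: 8 + 488 + 8 = 504 days.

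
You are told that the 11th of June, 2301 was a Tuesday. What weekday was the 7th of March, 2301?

Thursday

Count forward from the earlier date (March 7, 2301) to the later (June 11, 2301):
March 2301: 31 − 7 = 24 days remain.
Then April (30), May (31): 30 + 31 = 61 days.
June 1–11, 2301: 11 days.
Total: 24 + 61 + 11 = 96 days.
96 mod 7 = 5, so 5 days before Tuesday is Thursday.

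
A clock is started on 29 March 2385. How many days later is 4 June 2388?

1163

Day-of-year of March 29, 2385: 88.
Day-of-year of June 4, 2388: 156.
2385 has 365 days, so 365 − 88 = 277 days remain in 2385.
Full years: 2386: 365; 2387: 365. Sum = 730.
Total: 277 + 730 + 156 = 1163 days.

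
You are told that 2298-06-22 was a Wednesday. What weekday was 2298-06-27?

Within June 2298: 27 − 22 = 5 days.
5 mod 7 = 5, so 5 days after Wednesday is Monday.

Monday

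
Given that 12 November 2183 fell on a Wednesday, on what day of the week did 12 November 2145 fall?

Friday

Count forward from the earlier date (November 12, 2145) to the later (November 12, 2183):
Day-of-year of November 12, 2145: 316.
Day-of-year of November 12, 2183: 316.
2145 has 365 days, so 365 − 316 = 49 days remain in 2145.
Full years 2146–2182: 28 common + 9 leap = 28×365 + 9×366 = 13514 days.
Total: 49 + 13514 + 316 = 13879 days.
13879 mod 7 = 5, so 5 days before Wednesday is Friday.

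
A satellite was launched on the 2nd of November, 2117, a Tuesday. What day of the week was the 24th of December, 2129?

Day-of-year of November 2, 2117: 306.
Day-of-year of December 24, 2129: 358.
2117 has 365 days, so 365 − 306 = 59 days remain in 2117.
Full years 2118–2128: 8 common + 3 leap = 8×365 + 3×366 = 4018 days.
Total: 59 + 4018 + 358 = 4435 days.
4435 mod 7 = 4, so 4 days after Tuesday is Saturday.

Saturday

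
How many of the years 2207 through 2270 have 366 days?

16

Years divisible by 4: 2208, 2212, …, 2268 — 16 in all.
No century exceptions apply. Count: 16.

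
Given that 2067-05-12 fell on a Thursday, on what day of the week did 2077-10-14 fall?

Thursday

Day-of-year of May 12, 2067: 132.
Day-of-year of October 14, 2077: 287.
2067 has 365 days, so 365 − 132 = 233 days remain in 2067.
Full years 2068–2076: 6 common + 3 leap = 6×365 + 3×366 = 3288 days.
Total: 233 + 3288 + 287 = 3808 days.
3808 is a multiple of 7, so 2077-10-14 falls on the same weekday: Thursday.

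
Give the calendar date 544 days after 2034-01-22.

2035-07-20

Count 544 days after January 22, 2034:
January 22, 2034 → January 22, 2035: 365 days.
January 2035: 31 − 22 = 9 days remain.
Then February 2035 (28), March (31), April (30), May (31), June (30): 28 + 31 + 30 + 31 + 30 = 150 days.
July 1–20, 2035: 20 days.
Residual: 179 days.
Total: 544 days.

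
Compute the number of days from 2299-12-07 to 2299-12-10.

3

Within December 2299: 10 − 7 = 3 days.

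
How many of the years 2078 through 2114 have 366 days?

Years divisible by 4 in [2078, 2114]: 2080, 2084, 2088, 2092, 2096, 2100, 2104, 2108, 2112.
Of these, 2100 is divisible by 100 but not 400, so not leap.
Leap years: 9 − 1 = 8.

8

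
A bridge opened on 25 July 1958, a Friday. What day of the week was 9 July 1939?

Count forward from the earlier date (July 9, 1939) to the later (July 25, 1958):
Day-of-year of July 9, 1939: 190.
Day-of-year of July 25, 1958: 206.
1939 has 365 days, so 365 − 190 = 175 days remain in 1939.
Full years 1940–1957: 13 common + 5 leap = 13×365 + 5×366 = 6575 days.
Total: 175 + 6575 + 206 = 6956 days.
6956 mod 7 = 5, so 5 days before Friday is Sunday.

Sunday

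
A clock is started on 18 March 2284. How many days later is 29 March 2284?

Within March 2284: 29 − 18 = 11 days.

11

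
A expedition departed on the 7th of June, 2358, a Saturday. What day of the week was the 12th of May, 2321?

Count forward from the earlier date (May 12, 2321) to the later (June 7, 2358):
Day-of-year of May 12, 2321: 132.
Day-of-year of June 7, 2358: 158.
2321 has 365 days, so 365 − 132 = 233 days remain in 2321.
Full years 2322–2357: 27 common + 9 leap = 27×365 + 9×366 = 13149 days.
Total: 233 + 13149 + 158 = 13540 days.
13540 mod 7 = 2, so 2 days before Saturday is Thursday.

Thursday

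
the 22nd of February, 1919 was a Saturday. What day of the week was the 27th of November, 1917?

Tuesday

Count forward from the earlier date (November 27, 1917) to the later (February 22, 1919):
Day-of-year of November 27, 1917: 331.
Day-of-year of February 22, 1919: 53.
1917 has 365 days, so 365 − 331 = 34 days remain in 1917.
Full years: 1918: 365. Sum = 365.
Total: 34 + 365 + 53 = 452 days.
452 mod 7 = 4, so 4 days before Saturday is Tuesday.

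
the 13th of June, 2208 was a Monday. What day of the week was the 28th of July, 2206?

Monday

Count forward from the earlier date (July 28, 2206) to the later (June 13, 2208):
Day-of-year of July 28, 2206: 209.
Day-of-year of June 13, 2208: 165.
2206 has 365 days, so 365 − 209 = 156 days remain in 2206.
Full years: 2207: 365. Sum = 365.
Total: 156 + 365 + 165 = 686 days.
686 is a multiple of 7, so the 28th of July, 2206 falls on the same weekday: Monday.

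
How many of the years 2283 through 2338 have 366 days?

Years divisible by 4: 2284, 2288, …, 2336 — 14 in all.
Of these, 2300 is divisible by 100 but not 400, so not leap.
Leap years: 14 − 1 = 13.

13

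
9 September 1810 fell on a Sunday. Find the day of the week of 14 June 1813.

Monday

Day-of-year of September 9, 1810: 252.
Day-of-year of June 14, 1813: 165.
1810 has 365 days, so 365 − 252 = 113 days remain in 1810.
Full years: 1811: 365; 1812: 366. Sum = 731.
Total: 113 + 731 + 165 = 1009 days.
1009 mod 7 = 1, so 1 day after Sunday is Monday.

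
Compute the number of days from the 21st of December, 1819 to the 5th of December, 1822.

1080

December 21, 1819 → December 21, 1820: 366 days (1820 is a leap year).
December 21, 1820 → December 21, 1821: 365 days.
December 1821: 31 − 21 = 10 days remain.
Then 11 full months totalling 334 days.
December 1–5, 1822: 5 days.
Residual: 349 days.
Total: 1080 days.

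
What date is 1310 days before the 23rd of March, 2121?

the 21st of August, 2117

Count 1310 days before March 23, 2121:
August 21, 2117 → August 21, 2118: 365 days.
August 21, 2118 → August 21, 2119: 365 days.
August 21, 2119 → August 21, 2120: 366 days (2120 is a leap year).
August 2120: 31 − 21 = 10 days remain.
Then September (30), October (31), November (30), December (31), January (31), February 2121 (28): 30 + 31 + 30 + 31 + 31 + 28 = 181 days.
March 1–23, 2121: 23 days.
Residual: 214 days.
Total: 1310 days.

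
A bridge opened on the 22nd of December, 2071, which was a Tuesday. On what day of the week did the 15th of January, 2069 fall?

Count forward from the earlier date (January 15, 2069) to the later (December 22, 2071):
January 15, 2069 → January 15, 2070: 365 days.
January 15, 2070 → January 15, 2071: 365 days.
January 2071: 31 − 15 = 16 days remain.
Then 10 full months totalling 303 days.
December 1–22, 2071: 22 days.
Residual: 341 days.
Total: 1071 days.
1071 is a multiple of 7, so the 15th of January, 2069 falls on the same weekday: Tuesday.

Tuesday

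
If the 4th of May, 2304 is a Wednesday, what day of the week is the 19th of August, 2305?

Day-of-year of May 4, 2304: 125.
Day-of-year of August 19, 2305: 231.
2304 has 366 days, so 366 − 125 = 241 days remain in 2304.
Total: 241 + 231 = 472 days.
472 mod 7 = 3, so 3 days after Wednesday is Saturday.

Saturday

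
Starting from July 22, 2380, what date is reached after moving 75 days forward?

October 5, 2380

Count 75 days after July 22, 2380:
July 2380: 31 − 22 = 9 days remain.
Then August (31), September (30): 31 + 30 = 61 days.
October 1–5, 2380: 5 days.
Total: 9 + 61 + 5 = 75 days.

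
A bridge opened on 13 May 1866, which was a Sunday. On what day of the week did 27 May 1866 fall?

Within May 1866: 27 − 13 = 14 days.
14 is a multiple of 7, so 27 May 1866 falls on the same weekday: Sunday.

Sunday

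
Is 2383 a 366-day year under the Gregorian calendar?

No

2383 is not a leap year.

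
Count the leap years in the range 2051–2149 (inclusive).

24

Years divisible by 4: 2052, 2056, …, 2148 — 25 in all.
Of these, 2100 is divisible by 100 but not 400, so not leap.
Leap years: 25 − 1 = 24.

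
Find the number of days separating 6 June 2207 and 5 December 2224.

Day-of-year of June 6, 2207: 157.
Day-of-year of December 5, 2224: 340.
2207 has 365 days, so 365 − 157 = 208 days remain in 2207.
Full years 2208–2223: 12 common + 4 leap = 12×365 + 4×366 = 5844 days.
Total: 208 + 5844 + 340 = 6392 days.

6392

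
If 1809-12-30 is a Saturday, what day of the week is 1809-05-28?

Count forward from the earlier date (May 28, 1809) to the later (December 30, 1809):
May 1809: 31 − 28 = 3 days remain.
Then June (30), July (31), August (31), September (30), October (31), November (30): 30 + 31 + 31 + 30 + 31 + 30 = 183 days.
December 1–30, 1809: 30 days.
Total: 3 + 183 + 30 = 216 days.
216 mod 7 = 6, so 6 days before Saturday is Sunday.

Sunday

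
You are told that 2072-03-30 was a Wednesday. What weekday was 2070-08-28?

Thursday

Count forward from the earlier date (August 28, 2070) to the later (March 30, 2072):
August 28, 2070 → August 28, 2071: 365 days.
August 2071: 31 − 28 = 3 days remain.
Then September (30), October (31), November (30), December (31), January (31), February 2072 (29): 30 + 31 + 30 + 31 + 31 + 29 = 182 days.
March 1–30, 2072: 30 days.
Residual: 215 days.
Total: 580 days.
580 mod 7 = 6, so 6 days before Wednesday is Thursday.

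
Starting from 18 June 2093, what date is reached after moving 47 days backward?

2 May 2093

Count 47 days before June 18, 2093:
May 2093: 31 − 2 = 29 days remain.
June 1–18, 2093: 18 days.
Total: 29 + 18 = 47 days.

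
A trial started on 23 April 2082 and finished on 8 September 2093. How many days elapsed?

4156

From April 23, 2082 to April 23, 2093: 11 years, of which 3 contain a Feb 29 — 8×365 + 3×366 = 4018 days.
April 2093: 30 − 23 = 7 days remain.
Then May (31), June (30), July (31), August (31): 31 + 30 + 31 + 31 = 123 days.
September 1–8, 2093: 8 days.
Residual: 138 days.
Total: 4156 days.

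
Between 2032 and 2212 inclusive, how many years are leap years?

44

Years divisible by 4: 2032, 2036, …, 2212 — 46 in all.
Of these, 2100, 2200 are divisible by 100 but not 400, so not leap.
Leap years: 46 − 2 = 44.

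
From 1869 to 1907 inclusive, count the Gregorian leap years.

Years divisible by 4 in [1869, 1907]: 1872, 1876, 1880, 1884, 1888, 1892, 1896, 1900, 1904.
Of these, 1900 is divisible by 100 but not 400, so not leap.
Leap years: 9 − 1 = 8.

8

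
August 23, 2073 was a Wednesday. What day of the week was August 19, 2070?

Count forward from the earlier date (August 19, 2070) to the later (August 23, 2073):
Day-of-year of August 19, 2070: 231.
Day-of-year of August 23, 2073: 235.
2070 has 365 days, so 365 − 231 = 134 days remain in 2070.
Full years: 2071: 365; 2072: 366. Sum = 731.
Total: 134 + 731 + 235 = 1100 days.
1100 mod 7 = 1, so 1 day before Wednesday is Tuesday.

Tuesday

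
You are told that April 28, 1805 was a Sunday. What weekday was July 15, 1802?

Thursday

Count forward from the earlier date (July 15, 1802) to the later (April 28, 1805):
Day-of-year of July 15, 1802: 196.
Day-of-year of April 28, 1805: 118.
1802 has 365 days, so 365 − 196 = 169 days remain in 1802.
Full years: 1803: 365; 1804: 366. Sum = 731.
Total: 169 + 731 + 118 = 1018 days.
1018 mod 7 = 3, so 3 days before Sunday is Thursday.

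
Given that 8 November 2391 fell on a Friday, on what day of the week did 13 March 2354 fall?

Count forward from the earlier date (March 13, 2354) to the later (November 8, 2391):
From March 13, 2354 to March 13, 2391: 37 years, of which 9 contain a Feb 29 — 28×365 + 9×366 = 13514 days.
March 2391: 31 − 13 = 18 days remain.
Then April (30), May (31), June (30), July (31), August (31), September (30), October (31): 30 + 31 + 30 + 31 + 31 + 30 + 31 = 214 days.
November 1–8, 2391: 8 days.
Residual: 240 days.
Total: 13754 days.
13754 mod 7 = 6, so 6 days before Friday is Saturday.

Saturday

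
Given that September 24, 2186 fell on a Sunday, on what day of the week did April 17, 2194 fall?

Day-of-year of September 24, 2186: 267.
Day-of-year of April 17, 2194: 107.
2186 has 365 days, so 365 − 267 = 98 days remain in 2186.
Full years 2187–2193: 5 common + 2 leap = 5×365 + 2×366 = 2557 days.
Total: 98 + 2557 + 107 = 2762 days.
2762 mod 7 = 4, so 4 days after Sunday is Thursday.

Thursday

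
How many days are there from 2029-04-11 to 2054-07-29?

From April 11, 2029 to April 11, 2054: 25 years, of which 6 contain a Feb 29 — 19×365 + 6×366 = 9131 days.
April 2054: 30 − 11 = 19 days remain.
Then May (31), June (30): 31 + 30 = 61 days.
July 1–29, 2054: 29 days.
Residual: 109 days.
Total: 9240 days.

9240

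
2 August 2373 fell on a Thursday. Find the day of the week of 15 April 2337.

Count forward from the earlier date (April 15, 2337) to the later (August 2, 2373):
From April 15, 2337 to April 15, 2373: 36 years, of which 9 contain a Feb 29 — 27×365 + 9×366 = 13149 days.
April 2373: 30 − 15 = 15 days remain.
Then May (31), June (30), July (31): 31 + 30 + 31 = 92 days.
August 1–2, 2373: 2 days.
Residual: 109 days.
Total: 13258 days.
13258 is a multiple of 7, so 15 April 2337 falls on the same weekday: Thursday.

Thursday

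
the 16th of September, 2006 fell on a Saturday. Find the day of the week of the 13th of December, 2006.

Wednesday

September 2006: 30 − 16 = 14 days remain.
Then October (31), November (30): 31 + 30 = 61 days.
December 1–13, 2006: 13 days.
Total: 14 + 61 + 13 = 88 days.
88 mod 7 = 4, so 4 days after Saturday is Wednesday.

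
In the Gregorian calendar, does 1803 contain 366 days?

No

1803 is not a leap year.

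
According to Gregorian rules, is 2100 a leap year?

2100 is not a leap year (divisible by 100 but not 400).

No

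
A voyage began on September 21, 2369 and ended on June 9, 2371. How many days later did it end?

September 2369: 30 − 21 = 9 days remain.
Then 20 full months totalling 608 days.
June 1–9, 2371: 9 days.
Total: 9 + 608 + 9 = 626 days.

626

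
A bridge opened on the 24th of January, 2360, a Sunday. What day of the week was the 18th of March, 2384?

Day-of-year of January 24, 2360: 24.
Day-of-year of March 18, 2384: 78.
2360 has 366 days, so 366 − 24 = 342 days remain in 2360.
Full years 2361–2383: 18 common + 5 leap = 18×365 + 5×366 = 8400 days.
Total: 342 + 8400 + 78 = 8820 days.
8820 is a multiple of 7, so the 18th of March, 2384 falls on the same weekday: Sunday.

Sunday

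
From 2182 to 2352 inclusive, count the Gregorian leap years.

41

Years divisible by 4: 2184, 2188, …, 2352 — 43 in all.
Of these, 2200, 2300 are divisible by 100 but not 400, so not leap.
Leap years: 43 − 2 = 41.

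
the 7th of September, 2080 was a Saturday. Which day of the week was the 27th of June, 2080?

Count forward from the earlier date (June 27, 2080) to the later (September 7, 2080):
June 2080: 30 − 27 = 3 days remain.
Then July (31), August (31): 31 + 31 = 62 days.
September 1–7, 2080: 7 days.
Total: 3 + 62 + 7 = 72 days.
72 mod 7 = 2, so 2 days before Saturday is Thursday.

Thursday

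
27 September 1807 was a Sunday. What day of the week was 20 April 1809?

September 1807: 30 − 27 = 3 days remain.
Then 18 full months totalling 548 days.
April 1–20, 1809: 20 days.
Total: 3 + 548 + 20 = 571 days.
571 mod 7 = 4, so 4 days after Sunday is Thursday.

Thursday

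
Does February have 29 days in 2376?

Yes

2376 is a leap year.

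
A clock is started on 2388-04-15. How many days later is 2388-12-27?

April 2388: 30 − 15 = 15 days remain.
Then May (31), June (30), July (31), August (31), September (30), October (31), November (30): 31 + 30 + 31 + 31 + 30 + 31 + 30 = 214 days.
December 1–27, 2388: 27 days.
Total: 15 + 214 + 27 = 256 days.

256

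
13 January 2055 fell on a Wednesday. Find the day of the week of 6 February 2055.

January 2055: 31 − 13 = 18 days remain.
February 1–6, 2055: 6 days (2055 is not a leap year).
Total: 18 + 6 = 24 days.
24 mod 7 = 3, so 3 days after Wednesday is Saturday.

Saturday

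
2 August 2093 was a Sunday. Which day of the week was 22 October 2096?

Day-of-year of August 2, 2093: 214.
Day-of-year of October 22, 2096: 296.
2093 has 365 days, so 365 − 214 = 151 days remain in 2093.
Full years: 2094: 365; 2095: 365. Sum = 730.
Total: 151 + 730 + 296 = 1177 days.
1177 mod 7 = 1, so 1 day after Sunday is Monday.

Monday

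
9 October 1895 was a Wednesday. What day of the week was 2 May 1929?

Thursday

From October 9, 1895 to October 9, 1928: 33 years, of which 8 contain a Feb 29 — 25×365 + 8×366 = 12053 days.
(1900 is not a leap year (divisible by 100 but not 400).)
October 1928: 31 − 9 = 22 days remain.
Then November (30), December (31), January (31), February 1929 (28), March (31), April (30): 30 + 31 + 31 + 28 + 31 + 30 = 181 days.
May 1–2, 1929: 2 days.
Residual: 205 days.
Total: 12258 days.
12258 mod 7 = 1, so 1 day after Wednesday is Thursday.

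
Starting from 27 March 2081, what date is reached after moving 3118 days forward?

9 October 2089

Count 3118 days after March 27, 2081:
Day-of-year of March 27, 2081: 86.
Day-of-year of October 9, 2089: 282.
2081 has 365 days, so 365 − 86 = 279 days remain in 2081.
Full years 2082–2088: 5 common + 2 leap = 5×365 + 2×366 = 2557 days.
Total: 279 + 2557 + 282 = 3118 days.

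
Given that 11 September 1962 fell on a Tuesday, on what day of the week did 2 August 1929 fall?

Count forward from the earlier date (August 2, 1929) to the later (September 11, 1962):
From August 2, 1929 to August 2, 1962: 33 years, of which 8 contain a Feb 29 — 25×365 + 8×366 = 12053 days.
August 1962: 31 − 2 = 29 days remain.
September 1–11, 1962: 11 days.
Residual: 40 days.
Total: 12093 days.
12093 mod 7 = 4, so 4 days before Tuesday is Friday.

Friday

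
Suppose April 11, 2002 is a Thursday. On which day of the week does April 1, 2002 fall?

Count forward from the earlier date (April 1, 2002) to the later (April 11, 2002):
Within April 2002: 11 − 1 = 10 days.
10 mod 7 = 3, so 3 days before Thursday is Monday.

Monday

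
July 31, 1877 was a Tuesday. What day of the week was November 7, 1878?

Day-of-year of July 31, 1877: 212.
Day-of-year of November 7, 1878: 311.
1877 has 365 days, so 365 − 212 = 153 days remain in 1877.
Total: 153 + 311 = 464 days.
464 mod 7 = 2, so 2 days after Tuesday is Thursday.

Thursday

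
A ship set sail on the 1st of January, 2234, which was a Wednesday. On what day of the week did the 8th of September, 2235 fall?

Day-of-year of January 1, 2234: 1.
Day-of-year of September 8, 2235: 251.
2234 has 365 days, so 365 − 1 = 364 days remain in 2234.
Total: 364 + 251 = 615 days.
615 mod 7 = 6, so 6 days after Wednesday is Tuesday.

Tuesday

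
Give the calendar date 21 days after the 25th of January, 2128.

the 15th of February, 2128

Count 21 days after January 25, 2128:
January 2128: 31 − 25 = 6 days remain.
February 1–15, 2128: 15 days (2128 is a leap year).
Total: 6 + 15 = 21 days.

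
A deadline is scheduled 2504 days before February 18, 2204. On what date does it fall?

April 10, 2197

Count 2504 days before February 18, 2204:
April 10, 2197 → April 10, 2198: 365 days.
April 10, 2198 → April 10, 2199: 365 days.
April 10, 2199 → April 10, 2200: 365 days (2200 is not a leap year (divisible by 100 but not 400)).
April 10, 2200 → April 10, 2201: 365 days.
April 10, 2201 → April 10, 2202: 365 days.
April 10, 2202 → April 10, 2203: 365 days.
April 2203: 30 − 10 = 20 days remain.
Then 9 full months totalling 276 days.
February 1–18, 2204: 18 days (2204 is a leap year).
Residual: 314 days.
Total: 2504 days.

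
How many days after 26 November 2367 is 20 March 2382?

5228

From November 26, 2367 to November 26, 2381: 14 years, of which 4 contain a Feb 29 — 10×365 + 4×366 = 5114 days.
November 2381: 30 − 26 = 4 days remain.
Then December (31), January (31), February 2382 (28): 31 + 31 + 28 = 90 days.
March 1–20, 2382: 20 days.
Residual: 114 days.
Total: 5228 days.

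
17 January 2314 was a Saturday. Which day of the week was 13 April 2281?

Wednesday

Count forward from the earlier date (April 13, 2281) to the later (January 17, 2314):
Day-of-year of April 13, 2281: 103.
Day-of-year of January 17, 2314: 17.
2281 has 365 days, so 365 − 103 = 262 days remain in 2281.
Full years 2282–2313: 25 common + 7 leap = 25×365 + 7×366 = 11687 days.
Total: 262 + 11687 + 17 = 11966 days.
11966 mod 7 = 3, so 3 days before Saturday is Wednesday.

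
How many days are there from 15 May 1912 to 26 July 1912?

May 1912: 31 − 15 = 16 days remain.
Then June (30): 30 days.
July 1–26, 1912: 26 days.
Total: 16 + 30 + 26 = 72 days.

72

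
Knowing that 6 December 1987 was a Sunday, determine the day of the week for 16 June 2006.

From December 6, 1987 to December 6, 2005: 18 years, of which 5 contain a Feb 29 — 13×365 + 5×366 = 6575 days.
(2000 is a leap year (divisible by 400).)
December 2005: 31 − 6 = 25 days remain.
Then January (31), February 2006 (28), March (31), April (30), May (31): 31 + 28 + 31 + 30 + 31 = 151 days.
June 1–16, 2006: 16 days.
Residual: 192 days.
Total: 6767 days.
6767 mod 7 = 5, so 5 days after Sunday is Friday.

Friday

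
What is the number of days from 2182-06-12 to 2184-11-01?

873

Day-of-year of June 12, 2182: 163.
Day-of-year of November 1, 2184: 306.
2182 has 365 days, so 365 − 163 = 202 days remain in 2182.
Full years: 2183: 365. Sum = 365.
Total: 202 + 365 + 306 = 873 days.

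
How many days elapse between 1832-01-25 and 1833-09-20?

January 25, 1832 → January 25, 1833: 366 days (1832 is a leap year).
January 1833: 31 − 25 = 6 days remain.
Then February 1833 (28), March (31), April (30), May (31), June (30), July (31), August (31): 28 + 31 + 30 + 31 + 30 + 31 + 31 = 212 days.
September 1–20, 1833: 20 days.
Residual: 238 days.
Total: 604 days.

604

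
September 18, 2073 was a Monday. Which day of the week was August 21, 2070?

Thursday

Count forward from the earlier date (August 21, 2070) to the later (September 18, 2073):
Day-of-year of August 21, 2070: 233.
Day-of-year of September 18, 2073: 261.
2070 has 365 days, so 365 − 233 = 132 days remain in 2070.
Full years: 2071: 365; 2072: 366. Sum = 731.
Total: 132 + 731 + 261 = 1124 days.
1124 mod 7 = 4, so 4 days before Monday is Thursday.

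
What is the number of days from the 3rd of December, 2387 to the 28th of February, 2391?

December 3, 2387 → December 3, 2388: 366 days (2388 is a leap year).
December 3, 2388 → December 3, 2389: 365 days.
December 3, 2389 → December 3, 2390: 365 days.
December 2390: 31 − 3 = 28 days remain.
Then January (31): 31 days.
February 1–28, 2391: 28 days (2391 is not a leap year).
Residual: 87 days.
Total: 1183 days.

1183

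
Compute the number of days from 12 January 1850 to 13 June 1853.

1248

January 12, 1850 → January 12, 1851: 365 days.
January 12, 1851 → January 12, 1852: 365 days.
January 12, 1852 → January 12, 1853: 366 days (1852 is a leap year).
January 1853: 31 − 12 = 19 days remain.
Then February 1853 (28), March (31), April (30), May (31): 28 + 31 + 30 + 31 = 120 days.
June 1–13, 1853: 13 days.
Residual: 152 days.
Total: 1248 days.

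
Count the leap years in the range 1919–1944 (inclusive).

Years divisible by 4 in [1919, 1944]: 1920, 1924, 1928, 1932, 1936, 1940, 1944.
No century exceptions apply. Count: 7.

7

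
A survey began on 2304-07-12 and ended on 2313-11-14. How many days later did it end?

Day-of-year of July 12, 2304: 194.
Day-of-year of November 14, 2313: 318.
2304 has 366 days, so 366 − 194 = 172 days remain in 2304.
Full years 2305–2312: 6 common + 2 leap = 6×365 + 2×366 = 2922 days.
Total: 172 + 2922 + 318 = 3412 days.

3412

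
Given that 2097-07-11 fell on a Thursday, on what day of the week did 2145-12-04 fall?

From July 11, 2097 to July 11, 2145: 48 years, of which 11 contain a Feb 29 — 37×365 + 11×366 = 17531 days.
(2100 is not a leap year (divisible by 100 but not 400).)
July 2145: 31 − 11 = 20 days remain.
Then August (31), September (30), October (31), November (30): 31 + 30 + 31 + 30 = 122 days.
December 1–4, 2145: 4 days.
Residual: 146 days.
Total: 17677 days.
17677 mod 7 = 2, so 2 days after Thursday is Saturday.

Saturday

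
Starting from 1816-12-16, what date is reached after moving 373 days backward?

1815-12-09

Count 373 days before December 16, 1816:
December 9, 1815 → December 9, 1816: 366 days (1816 is a leap year).
Within December 1816: 16 − 9 = 7 days.
Total: 373 days.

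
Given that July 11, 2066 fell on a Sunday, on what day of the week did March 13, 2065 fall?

Friday

Count forward from the earlier date (March 13, 2065) to the later (July 11, 2066):
March 13, 2065 → March 13, 2066: 365 days.
March 2066: 31 − 13 = 18 days remain.
Then April (30), May (31), June (30): 30 + 31 + 30 = 91 days.
July 1–11, 2066: 11 days.
Residual: 120 days.
Total: 485 days.
485 mod 7 = 2, so 2 days before Sunday is Friday.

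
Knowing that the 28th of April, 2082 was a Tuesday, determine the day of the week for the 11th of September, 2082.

April 2082: 30 − 28 = 2 days remain.
Then May (31), June (30), July (31), August (31): 31 + 30 + 31 + 31 = 123 days.
September 1–11, 2082: 11 days.
Total: 2 + 123 + 11 = 136 days.
136 mod 7 = 3, so 3 days after Tuesday is Friday.

Friday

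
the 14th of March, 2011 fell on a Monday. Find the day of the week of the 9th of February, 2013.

Saturday

March 2011: 31 − 14 = 17 days remain.
Then 22 full months totalling 672 days.
February 1–9, 2013: 9 days (2013 is not a leap year).
Total: 17 + 672 + 9 = 698 days.
698 mod 7 = 5, so 5 days after Monday is Saturday.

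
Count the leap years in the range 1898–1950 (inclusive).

Years divisible by 4: 1900, 1904, …, 1948 — 13 in all.
Of these, 1900 is divisible by 100 but not 400, so not leap.
Leap years: 13 − 1 = 12.

12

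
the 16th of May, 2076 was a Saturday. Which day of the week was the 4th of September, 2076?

Friday

May 2076: 31 − 16 = 15 days remain.
Then June (30), July (31), August (31): 30 + 31 + 31 = 92 days.
September 1–4, 2076: 4 days.
Total: 15 + 92 + 4 = 111 days.
111 mod 7 = 6, so 6 days after Saturday is Friday.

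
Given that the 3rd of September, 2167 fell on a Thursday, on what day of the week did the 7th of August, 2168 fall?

Sunday

September 2167: 30 − 3 = 27 days remain.
Then 10 full months totalling 305 days.
August 1–7, 2168: 7 days.
Total: 27 + 305 + 7 = 339 days.
339 mod 7 = 3, so 3 days after Thursday is Sunday.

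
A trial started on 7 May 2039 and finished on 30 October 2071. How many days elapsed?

Day-of-year of May 7, 2039: 127.
Day-of-year of October 30, 2071: 303.
2039 has 365 days, so 365 − 127 = 238 days remain in 2039.
Full years 2040–2070: 23 common + 8 leap = 23×365 + 8×366 = 11323 days.
Total: 238 + 11323 + 303 = 11864 days.

11864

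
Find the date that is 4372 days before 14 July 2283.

25 July 2271

Count 4372 days before July 14, 2283:
Day-of-year of July 25, 2271: 206.
Day-of-year of July 14, 2283: 195.
2271 has 365 days, so 365 − 206 = 159 days remain in 2271.
Full years 2272–2282: 8 common + 3 leap = 8×365 + 3×366 = 4018 days.
Total: 159 + 4018 + 195 = 4372 days.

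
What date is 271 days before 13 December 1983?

17 March 1983

Count 271 days before December 13, 1983:
March 1983: 31 − 17 = 14 days remain.
Then April (30), May (31), June (30), July (31), August (31), September (30), October (31), November (30): 30 + 31 + 30 + 31 + 31 + 30 + 31 + 30 = 244 days.
December 1–13, 1983: 13 days.
Total: 14 + 244 + 13 = 271 days.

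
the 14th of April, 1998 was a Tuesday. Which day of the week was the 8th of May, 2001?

April 14, 1998 → April 14, 1999: 365 days.
April 14, 1999 → April 14, 2000: 366 days (2000 is a leap year (divisible by 400)).
April 14, 2000 → April 14, 2001: 365 days.
April 2001: 30 − 14 = 16 days remain.
May 1–8, 2001: 8 days.
Residual: 24 days.
Total: 1120 days.
1120 is a multiple of 7, so the 8th of May, 2001 falls on the same weekday: Tuesday.

Tuesday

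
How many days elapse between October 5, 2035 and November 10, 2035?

36

October 2035: 31 − 5 = 26 days remain.
November 1–10, 2035: 10 days.
Total: 26 + 10 = 36 days.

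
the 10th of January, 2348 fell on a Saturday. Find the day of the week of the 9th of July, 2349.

Saturday

Day-of-year of January 10, 2348: 10.
Day-of-year of July 9, 2349: 190.
2348 has 366 days, so 366 − 10 = 356 days remain in 2348.
Total: 356 + 190 = 546 days.
546 is a multiple of 7, so the 9th of July, 2349 falls on the same weekday: Saturday.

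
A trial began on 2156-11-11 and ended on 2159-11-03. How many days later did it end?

1087

November 11, 2156 → November 11, 2157: 365 days.
November 11, 2157 → November 11, 2158: 365 days.
November 2158: 30 − 11 = 19 days remain.
Then 11 full months totalling 335 days.
November 1–3, 2159: 3 days.
Residual: 357 days.
Total: 1087 days.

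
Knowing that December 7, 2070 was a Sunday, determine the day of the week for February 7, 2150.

Saturday

From December 7, 2070 to December 7, 2149: 79 years, of which 19 contain a Feb 29 — 60×365 + 19×366 = 28854 days.
(2100 is not a leap year (divisible by 100 but not 400).)
December 2149: 31 − 7 = 24 days remain.
Then January (31): 31 days.
February 1–7, 2150: 7 days (2150 is not a leap year).
Residual: 62 days.
Total: 28916 days.
28916 mod 7 = 6, so 6 days after Sunday is Saturday.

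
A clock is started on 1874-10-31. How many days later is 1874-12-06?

October 1874: 31 − 31 = 0 days remain.
Then November (30): 30 days.
December 1–6, 1874: 6 days.
Total: 0 + 30 + 6 = 36 days.

36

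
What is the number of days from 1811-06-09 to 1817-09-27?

Day-of-year of June 9, 1811: 160.
Day-of-year of September 27, 1817: 270.
1811 has 365 days, so 365 − 160 = 205 days remain in 1811.
Full years: 1812: 366; 1813: 365; 1814: 365; 1815: 365; 1816: 366. Sum = 1827.
Total: 205 + 1827 + 270 = 2302 days.

2302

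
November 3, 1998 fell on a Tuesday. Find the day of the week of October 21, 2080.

Monday

From November 3, 1998 to November 3, 2079: 81 years, of which 20 contain a Feb 29 — 61×365 + 20×366 = 29585 days.
(2000 is a leap year (divisible by 400).)
November 2079: 30 − 3 = 27 days remain.
Then 10 full months totalling 305 days.
October 1–21, 2080: 21 days.
Residual: 353 days.
Total: 29938 days.
29938 mod 7 = 6, so 6 days after Tuesday is Monday.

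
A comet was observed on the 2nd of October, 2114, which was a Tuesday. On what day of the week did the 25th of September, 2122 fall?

Friday

From October 2, 2114 to October 2, 2121: 7 years, of which 2 contain a Feb 29 — 5×365 + 2×366 = 2557 days.
October 2121: 31 − 2 = 29 days remain.
Then 10 full months totalling 304 days.
September 1–25, 2122: 25 days.
Residual: 358 days.
Total: 2915 days.
2915 mod 7 = 3, so 3 days after Tuesday is Friday.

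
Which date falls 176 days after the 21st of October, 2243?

the 14th of April, 2244

Count 176 days after October 21, 2243:
October 2243: 31 − 21 = 10 days remain.
Then November (30), December (31), January (31), February 2244 (29), March (31): 30 + 31 + 31 + 29 + 31 = 152 days.
April 1–14, 2244: 14 days.
Total: 10 + 152 + 14 = 176 days.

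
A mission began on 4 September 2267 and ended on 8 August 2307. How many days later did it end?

14582

Day-of-year of September 4, 2267: 247.
Day-of-year of August 8, 2307: 220.
2267 has 365 days, so 365 − 247 = 118 days remain in 2267.
Full years 2268–2306: 30 common + 9 leap = 30×365 + 9×366 = 14244 days.
Total: 118 + 14244 + 220 = 14582 days.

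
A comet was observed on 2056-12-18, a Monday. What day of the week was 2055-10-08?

Count forward from the earlier date (October 8, 2055) to the later (December 18, 2056):
October 8, 2055 → October 8, 2056: 366 days (2056 is a leap year).
October 2056: 31 − 8 = 23 days remain.
Then November (30): 30 days.
December 1–18, 2056: 18 days.
Residual: 71 days.
Total: 437 days.
437 mod 7 = 3, so 3 days before Monday is Friday.

Friday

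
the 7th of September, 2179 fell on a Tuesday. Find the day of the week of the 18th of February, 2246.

From September 7, 2179 to September 7, 2245: 66 years, of which 16 contain a Feb 29 — 50×365 + 16×366 = 24106 days.
(2200 is not a leap year (divisible by 100 but not 400).)
September 2245: 30 − 7 = 23 days remain.
Then October (31), November (30), December (31), January (31): 31 + 30 + 31 + 31 = 123 days.
February 1–18, 2246: 18 days (2246 is not a leap year).
Residual: 164 days.
Total: 24270 days.
24270 mod 7 = 1, so 1 day after Tuesday is Wednesday.

Wednesday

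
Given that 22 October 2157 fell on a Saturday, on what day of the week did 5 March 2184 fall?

Friday

Day-of-year of October 22, 2157: 295.
Day-of-year of March 5, 2184: 65.
2157 has 365 days, so 365 − 295 = 70 days remain in 2157.
Full years 2158–2183: 20 common + 6 leap = 20×365 + 6×366 = 9496 days.
Total: 70 + 9496 + 65 = 9631 days.
9631 mod 7 = 6, so 6 days after Saturday is Friday.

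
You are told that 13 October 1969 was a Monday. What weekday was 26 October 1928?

Count forward from the earlier date (October 26, 1928) to the later (October 13, 1969):
From October 26, 1928 to October 26, 1968: 40 years, of which 10 contain a Feb 29 — 30×365 + 10×366 = 14610 days.
October 1968: 31 − 26 = 5 days remain.
Then 11 full months totalling 334 days.
October 1–13, 1969: 13 days.
Residual: 352 days.
Total: 14962 days.
14962 mod 7 = 3, so 3 days before Monday is Friday.

Friday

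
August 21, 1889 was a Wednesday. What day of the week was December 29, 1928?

Day-of-year of August 21, 1889: 233.
Day-of-year of December 29, 1928: 364.
1889 has 365 days, so 365 − 233 = 132 days remain in 1889.
Full years 1890–1927: 30 common + 8 leap = 30×365 + 8×366 = 13878 days.
Total: 132 + 13878 + 364 = 14374 days.
14374 mod 7 = 3, so 3 days after Wednesday is Saturday.

Saturday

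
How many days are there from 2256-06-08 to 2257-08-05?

423

June 8, 2256 → June 8, 2257: 365 days.
June 2257: 30 − 8 = 22 days remain.
Then July (31): 31 days.
August 1–5, 2257: 5 days.
Residual: 58 days.
Total: 423 days.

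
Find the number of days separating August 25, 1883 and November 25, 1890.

2649

From August 25, 1883 to August 25, 1890: 7 years, of which 2 contain a Feb 29 — 5×365 + 2×366 = 2557 days.
August 1890: 31 − 25 = 6 days remain.
Then September (30), October (31): 30 + 31 = 61 days.
November 1–25, 1890: 25 days.
Residual: 92 days.
Total: 2649 days.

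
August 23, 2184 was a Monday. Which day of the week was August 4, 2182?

Count forward from the earlier date (August 4, 2182) to the later (August 23, 2184):
August 2182: 31 − 4 = 27 days remain.
Then 23 full months totalling 700 days.
August 1–23, 2184: 23 days.
Total: 27 + 700 + 23 = 750 days.
750 mod 7 = 1, so 1 day before Monday is Sunday.

Sunday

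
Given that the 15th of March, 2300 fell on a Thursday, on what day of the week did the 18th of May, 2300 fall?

Friday

March 2300: 31 − 15 = 16 days remain.
Then April (30): 30 days.
May 1–18, 2300: 18 days.
Total: 16 + 30 + 18 = 64 days.
64 mod 7 = 1, so 1 day after Thursday is Friday.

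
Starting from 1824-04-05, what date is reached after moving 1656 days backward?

1819-09-23

Count 1656 days before April 5, 1824:
September 23, 1819 → September 23, 1820: 366 days (1820 is a leap year).
September 23, 1820 → September 23, 1821: 365 days.
September 23, 1821 → September 23, 1822: 365 days.
September 23, 1822 → September 23, 1823: 365 days.
September 1823: 30 − 23 = 7 days remain.
Then October (31), November (30), December (31), January (31), February 1824 (29), March (31): 31 + 30 + 31 + 31 + 29 + 31 = 183 days.
April 1–5, 1824: 5 days.
Residual: 195 days.
Total: 1656 days.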